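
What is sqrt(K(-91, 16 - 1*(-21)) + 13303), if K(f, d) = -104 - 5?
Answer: 3*sqrt(1466) ≈ 114.87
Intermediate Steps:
K(f, d) = -109
sqrt(K(-91, 16 - 1*(-21)) + 13303) = sqrt(-109 + 13303) = sqrt(13194) = 3*sqrt(1466)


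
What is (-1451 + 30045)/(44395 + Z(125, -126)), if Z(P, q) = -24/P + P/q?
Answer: 450355500/699202601 ≈ 0.64410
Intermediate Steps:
(-1451 + 30045)/(44395 + Z(125, -126)) = (-1451 + 30045)/(44395 + (-24/125 + 125/(-126))) = 28594/(44395 + (-24*1/125 + 125*(-1/126))) = 28594/(44395 + (-24/125 - 125/126)) = 28594/(44395 - 18649/15750) = 28594/(699202601/15750) = 28594*(15750/699202601) = 450355500/699202601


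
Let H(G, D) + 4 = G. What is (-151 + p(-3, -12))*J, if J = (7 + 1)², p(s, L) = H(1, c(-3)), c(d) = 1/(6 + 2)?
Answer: -9856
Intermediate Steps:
c(d) = ⅛ (c(d) = 1/8 = ⅛)
H(G, D) = -4 + G
p(s, L) = -3 (p(s, L) = -4 + 1 = -3)
J = 64 (J = 8² = 64)
(-151 + p(-3, -12))*J = (-151 - 3)*64 = -154*64 = -9856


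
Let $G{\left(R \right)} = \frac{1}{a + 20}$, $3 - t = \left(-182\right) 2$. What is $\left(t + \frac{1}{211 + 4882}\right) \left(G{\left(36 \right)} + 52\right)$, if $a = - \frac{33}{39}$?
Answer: $\frac{8075273284}{422719} \approx 19103.0$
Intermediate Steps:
$a = - \frac{11}{13}$ ($a = \left(-33\right) \frac{1}{39} = - \frac{11}{13} \approx -0.84615$)
$t = 367$ ($t = 3 - \left(-182\right) 2 = 3 - -364 = 3 + 364 = 367$)
$G{\left(R \right)} = \frac{13}{249}$ ($G{\left(R \right)} = \frac{1}{- \frac{11}{13} + 20} = \frac{1}{\frac{249}{13}} = \frac{13}{249}$)
$\left(t + \frac{1}{211 + 4882}\right) \left(G{\left(36 \right)} + 52\right) = \left(367 + \frac{1}{211 + 4882}\right) \left(\frac{13}{249} + 52\right) = \left(367 + \frac{1}{5093}\right) \frac{12961}{249} = \frac{1869132}{5093} \cdot \frac{12961}{249} = \frac{8075273284}{422719}$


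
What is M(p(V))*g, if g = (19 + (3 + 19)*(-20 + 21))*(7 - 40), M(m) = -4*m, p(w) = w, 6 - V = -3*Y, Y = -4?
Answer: -32472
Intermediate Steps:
V = -6 (V = 6 - (-3)*(-4) = 6 - 1*12 = 6 - 12 = -6)
g = -1353 (g = (19 + 22*1)*(-33) = (19 + 22)*(-33) = 41*(-33) = -1353)
M(p(V))*g = -4*(-6)*(-1353) = 24*(-1353) = -32472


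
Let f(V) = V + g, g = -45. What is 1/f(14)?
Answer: -1/31 ≈ -0.032258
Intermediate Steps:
f(V) = -45 + V (f(V) = V - 45 = -45 + V)
1/f(14) = 1/(-45 + 14) = 1/(-31) = -1/31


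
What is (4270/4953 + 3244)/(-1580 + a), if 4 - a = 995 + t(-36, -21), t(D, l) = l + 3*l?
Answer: -16071802/12318111 ≈ -1.3047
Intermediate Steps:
t(D, l) = 4*l
a = -907 (a = 4 - (995 + 4*(-21)) = 4 - (995 - 84) = 4 - 1*911 = 4 - 911 = -907)
(4270/4953 + 3244)/(-1580 + a) = (4270/4953 + 3244)/(-1580 - 907) = (4270*(1/4953) + 3244)/(-2487) = (4270/4953 + 3244)*(-1/2487) = (16071802/4953)*(-1/2487) = -16071802/12318111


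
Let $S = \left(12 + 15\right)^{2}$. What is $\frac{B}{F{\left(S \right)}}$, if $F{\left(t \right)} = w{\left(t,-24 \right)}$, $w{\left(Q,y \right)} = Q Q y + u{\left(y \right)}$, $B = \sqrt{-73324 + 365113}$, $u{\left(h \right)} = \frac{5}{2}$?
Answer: $- \frac{6 \sqrt{32421}}{25509163} \approx -4.2351 \cdot 10^{-5}$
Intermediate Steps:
$u{\left(h \right)} = \frac{5}{2}$ ($u{\left(h \right)} = 5 \cdot \frac{1}{2} = \frac{5}{2}$)
$S = 729$ ($S = 27^{2} = 729$)
$B = 3 \sqrt{32421}$ ($B = \sqrt{291789} = 3 \sqrt{32421} \approx 540.17$)
$w{\left(Q,y \right)} = \frac{5}{2} + y Q^{2}$ ($w{\left(Q,y \right)} = Q Q y + \frac{5}{2} = Q^{2} y + \frac{5}{2} = y Q^{2} + \frac{5}{2} = \frac{5}{2} + y Q^{2}$)
$F{\left(t \right)} = \frac{5}{2} - 24 t^{2}$
$\frac{B}{F{\left(S \right)}} = \frac{3 \sqrt{32421}}{\frac{5}{2} - 24 \cdot 729^{2}} = \frac{3 \sqrt{32421}}{\frac{5}{2} - 12754584} = \frac{3 \sqrt{32421}}{- \frac{25509163}{2}} = 3 \sqrt{32421} \left(- \frac{2}{25509163}\right) = - \frac{6 \sqrt{32421}}{25509163}$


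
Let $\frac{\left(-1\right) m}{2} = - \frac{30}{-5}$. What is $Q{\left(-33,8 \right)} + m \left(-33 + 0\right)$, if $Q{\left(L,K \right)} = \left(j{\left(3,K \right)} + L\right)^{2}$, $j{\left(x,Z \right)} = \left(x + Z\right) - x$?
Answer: $1021$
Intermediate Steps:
$j{\left(x,Z \right)} = Z$ ($j{\left(x,Z \right)} = \left(Z + x\right) - x = Z$)
$m = -12$ ($m = - 2 \left(- \frac{30}{-5}\right) = - 2 \left(\left(-30\right) \left(- \frac{1}{5}\right)\right) = \left(-2\right) 6 = -12$)
$Q{\left(L,K \right)} = \left(K + L\right)^{2}$
$Q{\left(-33,8 \right)} + m \left(-33 + 0\right) = \left(8 - 33\right)^{2} - 12 \left(-33 + 0\right) = \left(-25\right)^{2} - -396 = 625 + 396 = 1021$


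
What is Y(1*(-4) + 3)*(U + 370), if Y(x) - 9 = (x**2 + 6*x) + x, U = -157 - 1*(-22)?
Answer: 705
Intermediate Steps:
U = -135 (U = -157 + 22 = -135)
Y(x) = 9 + x**2 + 7*x (Y(x) = 9 + ((x**2 + 6*x) + x) = 9 + (x**2 + 7*x) = 9 + x**2 + 7*x)
Y(1*(-4) + 3)*(U + 370) = (9 + (1*(-4) + 3)**2 + 7*(1*(-4) + 3))*(-135 + 370) = (9 + (-4 + 3)**2 + 7*(-4 + 3))*235 = (9 + (-1)**2 + 7*(-1))*235 = (9 + 1 - 7)*235 = 3*235 = 705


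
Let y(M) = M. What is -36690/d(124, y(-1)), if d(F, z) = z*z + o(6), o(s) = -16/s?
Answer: 22014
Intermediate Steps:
d(F, z) = -8/3 + z² (d(F, z) = z*z - 16/6 = z² - 16*⅙ = z² - 8/3 = -8/3 + z²)
-36690/d(124, y(-1)) = -36690/(-8/3 + (-1)²) = -36690/(-8/3 + 1) = -36690/(-5/3) = -36690*(-⅗) = 22014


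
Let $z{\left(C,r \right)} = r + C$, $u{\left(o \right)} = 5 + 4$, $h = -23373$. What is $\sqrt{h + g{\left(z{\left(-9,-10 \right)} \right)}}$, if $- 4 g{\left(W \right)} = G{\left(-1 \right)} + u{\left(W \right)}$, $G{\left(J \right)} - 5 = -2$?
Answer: $4 i \sqrt{1461} \approx 152.89 i$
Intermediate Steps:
$G{\left(J \right)} = 3$ ($G{\left(J \right)} = 5 - 2 = 3$)
$u{\left(o \right)} = 9$
$z{\left(C,r \right)} = C + r$
$g{\left(W \right)} = -3$ ($g{\left(W \right)} = - \frac{3 + 9}{4} = \left(- \frac{1}{4}\right) 12 = -3$)
$\sqrt{h + g{\left(z{\left(-9,-10 \right)} \right)}} = \sqrt{-23373 - 3} = \sqrt{-23376} = 4 i \sqrt{1461}$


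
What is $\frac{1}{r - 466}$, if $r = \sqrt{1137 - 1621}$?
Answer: $- \frac{233}{108820} - \frac{11 i}{108820} \approx -0.0021412 - 0.00010108 i$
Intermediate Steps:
$r = 22 i$ ($r = \sqrt{-484} = 22 i \approx 22.0 i$)
$\frac{1}{r - 466} = \frac{1}{22 i - 466} = \frac{1}{-466 + 22 i} = \frac{-466 - 22 i}{217640}$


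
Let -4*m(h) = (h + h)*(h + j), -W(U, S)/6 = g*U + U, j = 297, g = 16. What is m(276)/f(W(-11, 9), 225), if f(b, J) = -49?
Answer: 79074/49 ≈ 1613.8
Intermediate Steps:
W(U, S) = -102*U (W(U, S) = -6*(16*U + U) = -102*U)
m(h) = -h*(297 + h)/2 (m(h) = -(h + h)*(h + 297)/4 = -2*h*(297 + h)/4 = -h*(297 + h)/2)
m(276)/f(W(-11, 9), 225) = -½*276*(297 + 276)/(-49) = -½*276*573*(-1/49) = -79074*(-1/49) = 79074/49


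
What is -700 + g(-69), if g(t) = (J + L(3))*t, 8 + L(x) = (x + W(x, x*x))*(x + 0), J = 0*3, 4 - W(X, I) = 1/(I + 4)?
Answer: -20554/13 ≈ -1581.1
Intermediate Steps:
W(X, I) = 4 - 1/(4 + I) (W(X, I) = 4 - 1/(I + 4) = 4 - 1/(4 + I))
J = 0
L(x) = -8 + x*(x + (15 + 4*x²)/(4 + x²)) (L(x) = -8 + (x + (15 + 4*(x*x))/(4 + x*x))*(x + 0) = -8 + (x + (15 + 4*x²)/(4 + x²))*x = -8 + x*(x + (15 + 4*x²)/(4 + x²)))
g(t) = 166*t/13 (g(t) = (0 + (3*(15 + 4*3²) + (-8 + 3²)*(4 + 3²))/(4 + 3²))*t = (0 + (3*(15 + 4*9) + (-8 + 9)*(4 + 9))/(4 + 9))*t = (0 + (3*(15 + 36) + 1*13)/13)*t = (0 + (3*51 + 13)/13)*t = (0 + (153 + 13)/13)*t = (0 + (1/13)*166)*t = (0 + 166/13)*t = 166*t/13)
-700 + g(-69) = -700 + (166/13)*(-69) = -700 - 11454/13 = -20554/13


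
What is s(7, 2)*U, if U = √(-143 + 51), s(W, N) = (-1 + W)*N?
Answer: 24*I*√23 ≈ 115.1*I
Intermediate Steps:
s(W, N) = N*(-1 + W)
U = 2*I*√23 (U = √(-92) = 2*I*√23 ≈ 9.5917*I)
s(7, 2)*U = (2*(-1 + 7))*(2*I*√23) = (2*6)*(2*I*√23) = 12*(2*I*√23) = 24*I*√23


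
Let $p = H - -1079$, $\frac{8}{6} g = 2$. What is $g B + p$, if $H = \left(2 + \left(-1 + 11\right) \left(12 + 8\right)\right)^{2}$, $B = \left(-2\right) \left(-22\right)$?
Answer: $41949$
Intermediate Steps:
$B = 44$
$g = \frac{3}{2}$ ($g = \frac{3}{4} \cdot 2 = \frac{3}{2} \approx 1.5$)
$H = 40804$ ($H = \left(2 + 10 \cdot 20\right)^{2} = \left(2 + 200\right)^{2} = 202^{2} = 40804$)
$p = 41883$ ($p = 40804 - -1079 = 40804 + 1079 = 41883$)
$g B + p = \frac{3}{2} \cdot 44 + 41883 = 66 + 41883 = 41949$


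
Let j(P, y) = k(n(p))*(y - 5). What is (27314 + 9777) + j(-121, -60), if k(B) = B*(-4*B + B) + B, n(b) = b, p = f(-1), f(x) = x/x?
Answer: 37221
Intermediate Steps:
f(x) = 1
p = 1
k(B) = B - 3*B² (k(B) = B*(-3*B) + B = -3*B² + B = B - 3*B²)
j(P, y) = 10 - 2*y (j(P, y) = (1*(1 - 3*1))*(y - 5) = (1*(1 - 3))*(-5 + y) = (1*(-2))*(-5 + y) = -2*(-5 + y) = 10 - 2*y)
(27314 + 9777) + j(-121, -60) = (27314 + 9777) + (10 - 2*(-60)) = 37091 + (10 + 120) = 37091 + 130 = 37221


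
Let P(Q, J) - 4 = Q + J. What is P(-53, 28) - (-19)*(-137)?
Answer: -2624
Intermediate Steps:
P(Q, J) = 4 + J + Q (P(Q, J) = 4 + (Q + J) = 4 + (J + Q) = 4 + J + Q)
P(-53, 28) - (-19)*(-137) = (4 + 28 - 53) - (-19)*(-137) = -21 - 1*2603 = -21 - 2603 = -2624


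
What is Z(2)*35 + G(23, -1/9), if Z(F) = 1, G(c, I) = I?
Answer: 314/9 ≈ 34.889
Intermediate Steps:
Z(2)*35 + G(23, -1/9) = 1*35 - 1/9 = 35 - 1*⅑ = 35 - ⅑ = 314/9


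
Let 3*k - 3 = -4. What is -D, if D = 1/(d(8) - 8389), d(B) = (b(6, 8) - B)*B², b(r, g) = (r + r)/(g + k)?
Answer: 23/202419 ≈ 0.00011363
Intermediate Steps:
k = -⅓ (k = 1 + (⅓)*(-4) = 1 - 4/3 = -⅓ ≈ -0.33333)
b(r, g) = 2*r/(-⅓ + g) (b(r, g) = (r + r)/(g - ⅓) = (2*r)/(-⅓ + g) = 2*r/(-⅓ + g))
d(B) = B²*(36/23 - B) (d(B) = (6*6/(-1 + 3*8) - B)*B² = (6*6/(-1 + 24) - B)*B² = (6*6/23 - B)*B² = (6*6*(1/23) - B)*B² = (36/23 - B)*B² = B²*(36/23 - B))
D = -23/202419 (D = 1/(8²*(36/23 - 1*8) - 8389) = 1/(64*(36/23 - 8) - 8389) = 1/(64*(-148/23) - 8389) = 1/(-9472/23 - 8389) = 1/(-202419/23) = -23/202419 ≈ -0.00011363)
-D = -1*(-23/202419) = 23/202419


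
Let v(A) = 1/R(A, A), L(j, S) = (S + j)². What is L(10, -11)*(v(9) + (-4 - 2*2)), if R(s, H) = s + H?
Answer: -143/18 ≈ -7.9444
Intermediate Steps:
R(s, H) = H + s
v(A) = 1/(2*A) (v(A) = 1/(A + A) = 1/(2*A))
L(10, -11)*(v(9) + (-4 - 2*2)) = (-11 + 10)²*((½)/9 + (-4 - 2*2)) = (-1)²*((½)*(⅑) + (-4 - 4)) = 1*(1/18 - 8) = 1*(-143/18) = -143/18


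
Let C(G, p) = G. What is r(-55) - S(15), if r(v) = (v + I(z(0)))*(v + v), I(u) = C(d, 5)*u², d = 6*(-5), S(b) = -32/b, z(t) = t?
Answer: 90782/15 ≈ 6052.1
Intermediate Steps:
d = -30
I(u) = -30*u²
r(v) = 2*v² (r(v) = (v - 30*0²)*(v + v) = (v - 30*0)*(2*v) = (v + 0)*(2*v) = v*(2*v) = 2*v²)
r(-55) - S(15) = 2*(-55)² - (-32)/15 = 2*3025 - (-32)/15 = 6050 - 1*(-32/15) = 6050 + 32/15 = 90782/15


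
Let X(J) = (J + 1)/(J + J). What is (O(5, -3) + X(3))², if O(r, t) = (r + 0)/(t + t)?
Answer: 1/36 ≈ 0.027778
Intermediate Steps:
O(r, t) = r/(2*t) (O(r, t) = r/((2*t)) = r*(1/(2*t)) = r/(2*t))
X(J) = (1 + J)/(2*J) (X(J) = (1 + J)/((2*J)) = (1 + J)*(1/(2*J)) = (1 + J)/(2*J))
(O(5, -3) + X(3))² = ((½)*5/(-3) + (½)*(1 + 3)/3)² = ((½)*5*(-⅓) + (½)*(⅓)*4)² = (-⅚ + ⅔)² = (-⅙)² = 1/36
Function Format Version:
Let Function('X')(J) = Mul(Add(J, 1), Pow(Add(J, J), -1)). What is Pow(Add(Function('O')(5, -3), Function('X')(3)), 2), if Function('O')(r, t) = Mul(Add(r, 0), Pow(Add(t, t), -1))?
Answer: Rational(1, 36) ≈ 0.027778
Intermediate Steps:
Function('O')(r, t) = Mul(Rational(1, 2), r, Pow(t, -1)) (Function('O')(r, t) = Mul(r, Pow(Mul(2, t), -1)) = Mul(r, Mul(Rational(1, 2), Pow(t, -1))) = Mul(Rational(1, 2), r, Pow(t, -1)))
Function('X')(J) = Mul(Rational(1, 2), Pow(J, -1), Add(1, J)) (Function('X')(J) = Mul(Add(1, J), Pow(Mul(2, J), -1)) = Mul(Add(1, J), Mul(Rational(1, 2), Pow(J, -1))) = Mul(Rational(1, 2), Pow(J, -1), Add(1, J)))
Pow(Add(Function('O')(5, -3), Function('X')(3)), 2) = Pow(Add(Mul(Rational(1, 2), 5, Pow(-3, -1)), Mul(Rational(1, 2), Pow(3, -1), Add(1, 3))), 2) = Pow(Add(Mul(Rational(1, 2), 5, Rational(-1, 3)), Mul(Rational(1, 2), Rational(1, 3), 4)), 2) = Pow(Add(Rational(-5, 6), Rational(2, 3)), 2) = Pow(Rational(-1, 6), 2) = Rational(1, 36)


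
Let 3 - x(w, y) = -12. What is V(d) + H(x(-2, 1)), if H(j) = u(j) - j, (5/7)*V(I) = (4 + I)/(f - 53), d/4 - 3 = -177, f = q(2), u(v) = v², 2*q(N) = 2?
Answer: 14861/65 ≈ 228.63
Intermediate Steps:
q(N) = 1 (q(N) = (½)*2 = 1)
x(w, y) = 15 (x(w, y) = 3 - 1*(-12) = 3 + 12 = 15)
f = 1
d = -696 (d = 12 + 4*(-177) = 12 - 708 = -696)
V(I) = -7/65 - 7*I/260 (V(I) = 7*((4 + I)/(1 - 53))/5 = 7*((4 + I)/(-52))/5 = 7*((4 + I)*(-1/52))/5 = 7*(-1/13 - I/52)/5 = -7/65 - 7*I/260)
H(j) = j² - j
V(d) + H(x(-2, 1)) = (-7/65 - 7/260*(-696)) + 15*(-1 + 15) = (-7/65 + 1218/65) + 15*14 = 1211/65 + 210 = 14861/65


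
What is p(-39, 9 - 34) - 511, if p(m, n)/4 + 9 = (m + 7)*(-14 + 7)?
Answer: 349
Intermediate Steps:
p(m, n) = -232 - 28*m (p(m, n) = -36 + 4*((m + 7)*(-14 + 7)) = -36 + 4*((7 + m)*(-7)) = -36 + 4*(-49 - 7*m) = -36 + (-196 - 28*m) = -232 - 28*m)
p(-39, 9 - 34) - 511 = (-232 - 28*(-39)) - 511 = (-232 + 1092) - 511 = 860 - 511 = 349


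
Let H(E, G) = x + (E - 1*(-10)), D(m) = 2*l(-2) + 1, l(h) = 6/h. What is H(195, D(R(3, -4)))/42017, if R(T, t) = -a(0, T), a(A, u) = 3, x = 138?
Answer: 343/42017 ≈ 0.0081634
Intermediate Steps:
R(T, t) = -3 (R(T, t) = -1*3 = -3)
D(m) = -5 (D(m) = 2*(6/(-2)) + 1 = 2*(6*(-½)) + 1 = 2*(-3) + 1 = -6 + 1 = -5)
H(E, G) = 148 + E (H(E, G) = 138 + (E - 1*(-10)) = 138 + (E + 10) = 138 + (10 + E) = 148 + E)
H(195, D(R(3, -4)))/42017 = (148 + 195)/42017 = 343*(1/42017) = 343/42017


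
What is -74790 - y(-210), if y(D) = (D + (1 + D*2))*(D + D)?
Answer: -338970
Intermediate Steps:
y(D) = 2*D*(1 + 3*D) (y(D) = (D + (1 + 2*D))*(2*D) = (1 + 3*D)*(2*D) = 2*D*(1 + 3*D))
-74790 - y(-210) = -74790 - 2*(-210)*(1 + 3*(-210)) = -74790 - 2*(-210)*(1 - 630) = -74790 - 2*(-210)*(-629) = -74790 - 1*264180 = -74790 - 264180 = -338970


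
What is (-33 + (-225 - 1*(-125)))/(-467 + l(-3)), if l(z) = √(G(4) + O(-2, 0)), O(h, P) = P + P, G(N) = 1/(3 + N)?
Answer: 434777/1526622 + 133*√7/1526622 ≈ 0.28503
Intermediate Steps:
O(h, P) = 2*P
l(z) = √7/7 (l(z) = √(1/(3 + 4) + 2*0) = √(1/7 + 0) = √(⅐ + 0) = √(⅐) = √7/7)
(-33 + (-225 - 1*(-125)))/(-467 + l(-3)) = (-33 + (-225 - 1*(-125)))/(-467 + √7/7) = (-33 + (-225 + 125))/(-467 + √7/7) = (-33 - 100)/(-467 + √7/7) = -133/(-467 + √7/7)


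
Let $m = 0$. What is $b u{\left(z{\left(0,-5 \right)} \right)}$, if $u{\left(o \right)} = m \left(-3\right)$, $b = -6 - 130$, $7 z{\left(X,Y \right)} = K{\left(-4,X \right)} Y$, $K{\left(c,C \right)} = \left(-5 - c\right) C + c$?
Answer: $0$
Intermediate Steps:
$K{\left(c,C \right)} = c + C \left(-5 - c\right)$ ($K{\left(c,C \right)} = C \left(-5 - c\right) + c = c + C \left(-5 - c\right)$)
$z{\left(X,Y \right)} = \frac{Y \left(-4 - X\right)}{7}$ ($z{\left(X,Y \right)} = \frac{\left(-4 - 5 X - X \left(-4\right)\right) Y}{7} = \frac{\left(-4 - 5 X + 4 X\right) Y}{7} = \frac{\left(-4 - X\right) Y}{7} = \frac{Y \left(-4 - X\right)}{7}$)
$b = -136$
$u{\left(o \right)} = 0$ ($u{\left(o \right)} = 0 \left(-3\right) = 0$)
$b u{\left(z{\left(0,-5 \right)} \right)} = \left(-136\right) 0 = 0$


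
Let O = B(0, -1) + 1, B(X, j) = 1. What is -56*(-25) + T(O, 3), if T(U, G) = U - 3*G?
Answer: 1393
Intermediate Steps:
O = 2 (O = 1 + 1 = 2)
T(U, G) = U - 3*G
-56*(-25) + T(O, 3) = -56*(-25) + (2 - 3*3) = 1400 + (2 - 9) = 1400 - 7 = 1393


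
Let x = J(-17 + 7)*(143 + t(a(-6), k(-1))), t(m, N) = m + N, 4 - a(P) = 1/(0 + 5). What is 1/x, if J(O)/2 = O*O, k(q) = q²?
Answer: 1/29560 ≈ 3.3829e-5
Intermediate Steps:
J(O) = 2*O² (J(O) = 2*(O*O) = 2*O²)
a(P) = 19/5 (a(P) = 4 - 1/(0 + 5) = 4 - 1/5 = 4 - 1*⅕ = 4 - ⅕ = 19/5)
t(m, N) = N + m
x = 29560 (x = (2*(-17 + 7)²)*(143 + ((-1)² + 19/5)) = (2*(-10)²)*(143 + (1 + 19/5)) = (2*100)*(143 + 24/5) = 200*(739/5) = 29560)
1/x = 1/29560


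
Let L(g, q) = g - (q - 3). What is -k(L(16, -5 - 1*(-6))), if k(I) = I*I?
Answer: -324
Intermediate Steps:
L(g, q) = 3 + g - q (L(g, q) = g - (-3 + q) = g + (3 - q) = 3 + g - q)
k(I) = I²
-k(L(16, -5 - 1*(-6))) = -(3 + 16 - (-5 - 1*(-6)))² = -(3 + 16 - (-5 + 6))² = -(3 + 16 - 1*1)² = -(3 + 16 - 1)² = -1*18² = -1*324 = -324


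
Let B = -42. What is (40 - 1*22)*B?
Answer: -756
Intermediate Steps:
(40 - 1*22)*B = (40 - 1*22)*(-42) = (40 - 22)*(-42) = 18*(-42) = -756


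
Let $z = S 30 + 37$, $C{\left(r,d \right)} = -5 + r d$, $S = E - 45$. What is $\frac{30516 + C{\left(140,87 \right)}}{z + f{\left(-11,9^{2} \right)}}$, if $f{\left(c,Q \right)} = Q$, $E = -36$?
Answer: $- \frac{42691}{2312} \approx -18.465$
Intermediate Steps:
$S = -81$ ($S = -36 - 45 = -81$)
$C{\left(r,d \right)} = -5 + d r$
$z = -2393$ ($z = \left(-81\right) 30 + 37 = -2430 + 37 = -2393$)
$\frac{30516 + C{\left(140,87 \right)}}{z + f{\left(-11,9^{2} \right)}} = \frac{30516 + \left(-5 + 87 \cdot 140\right)}{-2393 + 9^{2}} = \frac{30516 + \left(-5 + 12180\right)}{-2393 + 81} = \frac{30516 + 12175}{-2312} = 42691 \left(- \frac{1}{2312}\right) = - \frac{42691}{2312}$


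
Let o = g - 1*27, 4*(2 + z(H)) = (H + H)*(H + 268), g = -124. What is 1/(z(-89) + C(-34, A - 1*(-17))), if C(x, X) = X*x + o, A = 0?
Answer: -2/17393 ≈ -0.00011499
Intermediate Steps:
z(H) = -2 + H*(268 + H)/2 (z(H) = -2 + ((H + H)*(H + 268))/4 = -2 + ((2*H)*(268 + H))/4 = -2 + (2*H*(268 + H))/4 = -2 + H*(268 + H)/2)
o = -151 (o = -124 - 1*27 = -124 - 27 = -151)
C(x, X) = -151 + X*x (C(x, X) = X*x - 151 = -151 + X*x)
1/(z(-89) + C(-34, A - 1*(-17))) = 1/((-2 + (1/2)*(-89)**2 + 134*(-89)) + (-151 + (0 - 1*(-17))*(-34))) = 1/((-2 + (1/2)*7921 - 11926) + (-151 + (0 + 17)*(-34))) = 1/((-2 + 7921/2 - 11926) + (-151 + 17*(-34))) = 1/(-15935/2 + (-151 - 578)) = 1/(-15935/2 - 729) = 1/(-17393/2) = -2/17393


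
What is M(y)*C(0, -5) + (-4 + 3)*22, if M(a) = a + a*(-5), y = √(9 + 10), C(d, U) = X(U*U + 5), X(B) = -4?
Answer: -22 + 16*√19 ≈ 47.742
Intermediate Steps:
C(d, U) = -4
y = √19 ≈ 4.3589
M(a) = -4*a (M(a) = a - 5*a = -4*a)
M(y)*C(0, -5) + (-4 + 3)*22 = -4*√19*(-4) + (-4 + 3)*22 = 16*√19 - 1*22 = 16*√19 - 22 = -22 + 16*√19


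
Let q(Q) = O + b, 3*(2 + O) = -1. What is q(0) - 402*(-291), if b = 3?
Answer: 350948/3 ≈ 1.1698e+5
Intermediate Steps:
O = -7/3 (O = -2 + (⅓)*(-1) = -2 - ⅓ = -7/3 ≈ -2.3333)
q(Q) = ⅔ (q(Q) = -7/3 + 3 = ⅔)
q(0) - 402*(-291) = ⅔ - 402*(-291) = ⅔ + 116982 = 350948/3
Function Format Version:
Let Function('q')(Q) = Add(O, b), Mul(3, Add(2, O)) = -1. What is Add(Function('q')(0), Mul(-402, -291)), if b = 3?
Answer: Rational(350948, 3) ≈ 1.1698e+5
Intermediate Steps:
O = Rational(-7, 3) (O = Add(-2, Mul(Rational(1, 3), -1)) = Add(-2, Rational(-1, 3)) = Rational(-7, 3) ≈ -2.3333)
Function('q')(Q) = Rational(2, 3) (Function('q')(Q) = Add(Rational(-7, 3), 3) = Rational(2, 3))
Add(Function('q')(0), Mul(-402, -291)) = Add(Rational(2, 3), Mul(-402, -291)) = Add(Rational(2, 3), 116982) = Rational(350948, 3)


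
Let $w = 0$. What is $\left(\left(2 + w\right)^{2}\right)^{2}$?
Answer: $16$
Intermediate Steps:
$\left(\left(2 + w\right)^{2}\right)^{2} = \left(\left(2 + 0\right)^{2}\right)^{2} = \left(2^{2}\right)^{2} = 4^{2} = 16$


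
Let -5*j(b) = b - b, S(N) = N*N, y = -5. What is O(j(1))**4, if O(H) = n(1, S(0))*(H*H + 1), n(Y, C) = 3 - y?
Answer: 4096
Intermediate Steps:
S(N) = N**2
j(b) = 0 (j(b) = -(b - b)/5 = -1/5*0 = 0)
n(Y, C) = 8 (n(Y, C) = 3 - 1*(-5) = 3 + 5 = 8)
O(H) = 8 + 8*H**2 (O(H) = 8*(H*H + 1) = 8*(H**2 + 1) = 8*(1 + H**2) = 8 + 8*H**2)
O(j(1))**4 = (8 + 8*0**2)**4 = (8 + 8*0)**4 = (8 + 0)**4 = 8**4 = 4096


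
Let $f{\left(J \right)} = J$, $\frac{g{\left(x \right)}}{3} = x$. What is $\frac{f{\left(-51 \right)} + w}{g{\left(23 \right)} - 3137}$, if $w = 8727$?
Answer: $- \frac{2169}{767} \approx -2.8279$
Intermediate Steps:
$g{\left(x \right)} = 3 x$
$\frac{f{\left(-51 \right)} + w}{g{\left(23 \right)} - 3137} = \frac{-51 + 8727}{3 \cdot 23 - 3137} = \frac{8676}{69 - 3137} = \frac{8676}{-3068} = 8676 \left(- \frac{1}{3068}\right) = - \frac{2169}{767}$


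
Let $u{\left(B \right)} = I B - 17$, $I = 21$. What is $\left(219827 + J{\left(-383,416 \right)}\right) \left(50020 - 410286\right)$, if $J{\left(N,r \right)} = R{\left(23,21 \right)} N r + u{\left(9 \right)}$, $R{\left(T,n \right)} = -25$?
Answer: $-1514269690934$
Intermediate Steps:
$u{\left(B \right)} = -17 + 21 B$ ($u{\left(B \right)} = 21 B - 17 = -17 + 21 B$)
$J{\left(N,r \right)} = 172 - 25 N r$ ($J{\left(N,r \right)} = - 25 N r + \left(-17 + 21 \cdot 9\right) = - 25 N r + \left(-17 + 189\right) = - 25 N r + 172 = 172 - 25 N r$)
$\left(219827 + J{\left(-383,416 \right)}\right) \left(50020 - 410286\right) = \left(219827 - \left(-172 - 3983200\right)\right) \left(50020 - 410286\right) = \left(219827 + \left(172 + 3983200\right)\right) \left(-360266\right) = \left(219827 + 3983372\right) \left(-360266\right) = 4203199 \left(-360266\right) = -1514269690934$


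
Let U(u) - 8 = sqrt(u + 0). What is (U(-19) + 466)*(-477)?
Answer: -226098 - 477*I*sqrt(19) ≈ -2.261e+5 - 2079.2*I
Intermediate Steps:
U(u) = 8 + sqrt(u) (U(u) = 8 + sqrt(u + 0) = 8 + sqrt(u))
(U(-19) + 466)*(-477) = ((8 + sqrt(-19)) + 466)*(-477) = ((8 + I*sqrt(19)) + 466)*(-477) = (474 + I*sqrt(19))*(-477) = -226098 - 477*I*sqrt(19)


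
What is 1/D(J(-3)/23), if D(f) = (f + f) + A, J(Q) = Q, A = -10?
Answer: -23/236 ≈ -0.097458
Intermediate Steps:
D(f) = -10 + 2*f (D(f) = (f + f) - 10 = 2*f - 10 = -10 + 2*f)
1/D(J(-3)/23) = 1/(-10 + 2*(-3/23)) = 1/(-10 - 6/23) = 1/(-236/23) = -23/236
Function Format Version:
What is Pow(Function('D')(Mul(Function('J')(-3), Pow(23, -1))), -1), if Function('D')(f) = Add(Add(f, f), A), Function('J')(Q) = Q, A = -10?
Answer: Rational(-23, 236) ≈ -0.097458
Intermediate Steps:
Function('D')(f) = Add(-10, Mul(2, f)) (Function('D')(f) = Add(Add(f, f), -10) = Add(Mul(2, f), -10) = Add(-10, Mul(2, f)))
Pow(Function('D')(Mul(Function('J')(-3), Pow(23, -1))), -1) = Pow(Add(-10, Mul(2, Mul(-3, Pow(23, -1)))), -1) = Pow(Add(-10, Mul(2, Mul(-3, Rational(1, 23)))), -1) = Pow(Add(-10, Mul(2, Rational(-3, 23))), -1) = Pow(Add(-10, Rational(-6, 23)), -1) = Pow(Rational(-236, 23), -1) = Rational(-23, 236)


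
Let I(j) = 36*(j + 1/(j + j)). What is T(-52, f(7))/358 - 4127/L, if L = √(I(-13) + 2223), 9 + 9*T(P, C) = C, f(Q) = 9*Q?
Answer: 3/179 - 4127*√32929/7599 ≈ -98.536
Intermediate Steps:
T(P, C) = -1 + C/9
I(j) = 18/j + 36*j (I(j) = 36*(j + 1/(2*j)) = 18/j + 36*j)
L = 3*√32929/13 (L = √((18/(-13) + 36*(-13)) + 2223) = √((18*(-1/13) - 468) + 2223) = √((-18/13 - 468) + 2223) = √(-6102/13 + 2223) = √(22797/13) = 3*√32929/13 ≈ 41.876)
T(-52, f(7))/358 - 4127/L = (-1 + (9*7)/9)/358 - 4127*√32929/7599 = (-1 + (⅑)*63)*(1/358) - 4127*√32929/7599 = (-1 + 7)*(1/358) - 4127*√32929/7599 = 6*(1/358) - 4127*√32929/7599 = 3/179 - 4127*√32929/7599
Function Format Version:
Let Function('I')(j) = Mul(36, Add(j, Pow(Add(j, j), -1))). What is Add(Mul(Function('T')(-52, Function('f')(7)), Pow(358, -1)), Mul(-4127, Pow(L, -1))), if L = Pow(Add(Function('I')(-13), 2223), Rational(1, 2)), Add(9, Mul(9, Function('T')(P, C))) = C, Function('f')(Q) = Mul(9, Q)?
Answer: Add(Rational(3, 179), Mul(Rational(-4127, 7599), Pow(32929, Rational(1, 2)))) ≈ -98.536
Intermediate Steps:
Function('T')(P, C) = Add(-1, Mul(Rational(1, 9), C))
Function('I')(j) = Add(Mul(18, Pow(j, -1)), Mul(36, j)) (Function('I')(j) = Mul(36, Add(j, Pow(Mul(2, j), -1))) = Mul(36, Add(j, Mul(Rational(1, 2), Pow(j, -1)))) = Add(Mul(18, Pow(j, -1)), Mul(36, j)))
L = Mul(Rational(3, 13), Pow(32929, Rational(1, 2))) (L = Pow(Add(Add(Mul(18, Pow(-13, -1)), Mul(36, -13)), 2223), Rational(1, 2)) = Pow(Add(Add(Mul(18, Rational(-1, 13)), -468), 2223), Rational(1, 2)) = Pow(Add(Add(Rational(-18, 13), -468), 2223), Rational(1, 2)) = Pow(Add(Rational(-6102, 13), 2223), Rational(1, 2)) = Pow(Rational(22797, 13), Rational(1, 2)) = Mul(Rational(3, 13), Pow(32929, Rational(1, 2))) ≈ 41.876)
Add(Mul(Function('T')(-52, Function('f')(7)), Pow(358, -1)), Mul(-4127, Pow(L, -1))) = Add(Mul(Add(-1, Mul(Rational(1, 9), Mul(9, 7))), Pow(358, -1)), Mul(-4127, Pow(Mul(Rational(3, 13), Pow(32929, Rational(1, 2))), -1))) = Add(Mul(Add(-1, Mul(Rational(1, 9), 63)), Rational(1, 358)), Mul(-4127, Mul(Rational(1, 7599), Pow(32929, Rational(1, 2))))) = Add(Mul(Add(-1, 7), Rational(1, 358)), Mul(Rational(-4127, 7599), Pow(32929, Rational(1, 2)))) = Add(Mul(6, Rational(1, 358)), Mul(Rational(-4127, 7599), Pow(32929, Rational(1, 2)))) = Add(Rational(3, 179), Mul(Rational(-4127, 7599), Pow(32929, Rational(1, 2))))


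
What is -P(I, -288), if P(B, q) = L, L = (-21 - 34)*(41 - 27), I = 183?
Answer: 770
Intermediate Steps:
L = -770 (L = -55*14 = -770)
P(B, q) = -770
-P(I, -288) = -1*(-770) = 770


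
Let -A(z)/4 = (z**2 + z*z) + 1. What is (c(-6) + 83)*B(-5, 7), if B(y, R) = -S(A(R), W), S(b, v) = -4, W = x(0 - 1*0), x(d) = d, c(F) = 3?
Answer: 344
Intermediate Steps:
A(z) = -4 - 8*z**2 (A(z) = -4*((z**2 + z*z) + 1) = -4*((z**2 + z**2) + 1) = -4*(2*z**2 + 1) = -4*(1 + 2*z**2) = -4 - 8*z**2)
W = 0 (W = 0 - 1*0 = 0 + 0 = 0)
B(y, R) = 4 (B(y, R) = -1*(-4) = 4)
(c(-6) + 83)*B(-5, 7) = (3 + 83)*4 = 86*4 = 344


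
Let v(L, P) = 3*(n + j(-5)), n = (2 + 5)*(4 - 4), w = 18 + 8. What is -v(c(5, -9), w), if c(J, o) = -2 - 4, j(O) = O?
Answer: 15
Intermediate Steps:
c(J, o) = -6
w = 26
n = 0 (n = 7*0 = 0)
v(L, P) = -15 (v(L, P) = 3*(0 - 5) = 3*(-5) = -15)
-v(c(5, -9), w) = -1*(-15) = 15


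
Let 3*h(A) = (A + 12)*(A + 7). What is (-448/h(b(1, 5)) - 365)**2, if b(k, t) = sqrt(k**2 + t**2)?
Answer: 328255668049/1841449 - 14535729600*sqrt(26)/1841449 ≈ 1.3801e+5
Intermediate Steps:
h(A) = (7 + A)*(12 + A)/3 (h(A) = ((A + 12)*(A + 7))/3 = ((12 + A)*(7 + A))/3 = ((7 + A)*(12 + A))/3 = (7 + A)*(12 + A)/3)
(-448/h(b(1, 5)) - 365)**2 = (-448/(28 + (sqrt(1**2 + 5**2))**2/3 + 19*sqrt(1**2 + 5**2)/3) - 365)**2 = (-448/(28 + (sqrt(1 + 25))**2/3 + 19*sqrt(1 + 25)/3) - 365)**2 = (-448/(28 + (sqrt(26))**2/3 + 19*sqrt(26)/3) - 365)**2 = (-448/(28 + (1/3)*26 + 19*sqrt(26)/3) - 365)**2 = (-448/(28 + 26/3 + 19*sqrt(26)/3) - 365)**2 = (-448/(110/3 + 19*sqrt(26)/3) - 365)**2 = (-365 - 448/(110/3 + 19*sqrt(26)/3))**2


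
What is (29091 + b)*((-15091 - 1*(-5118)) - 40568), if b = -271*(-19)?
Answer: -1730523840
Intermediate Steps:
b = 5149
(29091 + b)*((-15091 - 1*(-5118)) - 40568) = (29091 + 5149)*((-15091 - 1*(-5118)) - 40568) = 34240*((-15091 + 5118) - 40568) = 34240*(-9973 - 40568) = 34240*(-50541) = -1730523840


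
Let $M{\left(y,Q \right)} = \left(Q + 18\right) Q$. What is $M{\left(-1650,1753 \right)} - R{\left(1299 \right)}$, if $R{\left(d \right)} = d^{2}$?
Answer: $1417162$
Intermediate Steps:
$M{\left(y,Q \right)} = Q \left(18 + Q\right)$ ($M{\left(y,Q \right)} = \left(18 + Q\right) Q = Q \left(18 + Q\right)$)
$M{\left(-1650,1753 \right)} - R{\left(1299 \right)} = 1753 \left(18 + 1753\right) - 1299^{2} = 1753 \cdot 1771 - 1687401 = 3104563 - 1687401 = 1417162$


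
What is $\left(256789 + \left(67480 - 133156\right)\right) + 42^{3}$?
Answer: $265201$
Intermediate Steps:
$\left(256789 + \left(67480 - 133156\right)\right) + 42^{3} = \left(256789 - 65676\right) + 74088 = 191113 + 74088 = 265201$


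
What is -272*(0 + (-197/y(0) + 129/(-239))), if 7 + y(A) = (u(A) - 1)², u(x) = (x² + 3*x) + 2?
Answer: -6298024/717 ≈ -8783.9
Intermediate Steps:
u(x) = 2 + x² + 3*x
y(A) = -7 + (1 + A² + 3*A)² (y(A) = -7 + ((2 + A² + 3*A) - 1)² = -7 + (1 + A² + 3*A)²)
-272*(0 + (-197/y(0) + 129/(-239))) = -272*(0 + (-197/(-7 + (1 + 0² + 3*0)²) + 129/(-239))) = -272*(0 + (-197/(-7 + (1 + 0 + 0)²) + 129*(-1/239))) = -272*(0 + (-197/(-7 + 1²) - 129/239)) = -272*(0 + (-197/(-7 + 1) - 129/239)) = -272*(0 + (-197/(-6) - 129/239)) = -272*(0 + (-197*(-⅙) - 129/239)) = -272*(0 + (197/6 - 129/239)) = -272*(0 + 46309/1434) = -272*46309/1434 = -6298024/717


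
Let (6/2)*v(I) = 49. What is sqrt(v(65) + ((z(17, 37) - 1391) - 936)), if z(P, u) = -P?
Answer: I*sqrt(20949)/3 ≈ 48.246*I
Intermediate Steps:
v(I) = 49/3 (v(I) = (1/3)*49 = 49/3)
sqrt(v(65) + ((z(17, 37) - 1391) - 936)) = sqrt(49/3 + ((-1*17 - 1391) - 936)) = sqrt(49/3 + ((-17 - 1391) - 936)) = sqrt(49/3 + (-1408 - 936)) = sqrt(49/3 - 2344) = sqrt(-6983/3) = I*sqrt(20949)/3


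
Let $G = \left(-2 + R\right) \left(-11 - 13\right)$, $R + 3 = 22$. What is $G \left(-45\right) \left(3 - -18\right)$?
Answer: $385560$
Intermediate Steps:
$R = 19$ ($R = -3 + 22 = 19$)
$G = -408$ ($G = \left(-2 + 19\right) \left(-11 - 13\right) = 17 \left(-24\right) = -408$)
$G \left(-45\right) \left(3 - -18\right) = \left(-408\right) \left(-45\right) \left(3 - -18\right) = 18360 \left(3 + 18\right) = 18360 \cdot 21 = 385560$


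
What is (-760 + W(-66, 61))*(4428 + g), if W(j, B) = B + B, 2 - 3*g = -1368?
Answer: -9349252/3 ≈ -3.1164e+6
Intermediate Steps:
g = 1370/3 (g = 2/3 - 1/3*(-1368) = 2/3 + 456 = 1370/3 ≈ 456.67)
W(j, B) = 2*B
(-760 + W(-66, 61))*(4428 + g) = (-760 + 2*61)*(4428 + 1370/3) = (-760 + 122)*(14654/3) = -638*14654/3 = -9349252/3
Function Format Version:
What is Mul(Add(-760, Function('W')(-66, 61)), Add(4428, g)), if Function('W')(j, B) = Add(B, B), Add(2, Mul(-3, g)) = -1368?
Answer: Rational(-9349252, 3) ≈ -3.1164e+6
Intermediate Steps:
g = Rational(1370, 3) (g = Add(Rational(2, 3), Mul(Rational(-1, 3), -1368)) = Add(Rational(2, 3), 456) = Rational(1370, 3) ≈ 456.67)
Function('W')(j, B) = Mul(2, B)
Mul(Add(-760, Function('W')(-66, 61)), Add(4428, g)) = Mul(Add(-760, Mul(2, 61)), Add(4428, Rational(1370, 3))) = Mul(Add(-760, 122), Rational(14654, 3)) = Mul(-638, Rational(14654, 3)) = Rational(-9349252, 3)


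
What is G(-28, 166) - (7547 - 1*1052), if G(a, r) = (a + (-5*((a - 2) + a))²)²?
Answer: 7068094689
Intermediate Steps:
G(a, r) = (a + (10 - 10*a)²)² (G(a, r) = (a + (-5*((-2 + a) + a))²)² = (a + (-5*(-2 + 2*a))²)² = (a + (10 - 10*a)²)²)
G(-28, 166) - (7547 - 1*1052) = (-28 + 100*(-1 - 28)²)² - (7547 - 1*1052) = (-28 + 100*(-29)²)² - (7547 - 1052) = (-28 + 100*841)² - 1*6495 = (-28 + 84100)² - 6495 = 84072² - 6495 = 7068101184 - 6495 = 7068094689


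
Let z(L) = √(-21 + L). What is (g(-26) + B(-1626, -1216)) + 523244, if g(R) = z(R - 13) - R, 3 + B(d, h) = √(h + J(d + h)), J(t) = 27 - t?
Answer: 523267 + √1653 + 2*I*√15 ≈ 5.2331e+5 + 7.746*I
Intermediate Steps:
B(d, h) = -3 + √(27 - d) (B(d, h) = -3 + √(h + (27 - (d + h))) = -3 + √(h + (27 + (-d - h))) = -3 + √(h + (27 - d - h)) = -3 + √(27 - d))
g(R) = √(-34 + R) - R (g(R) = √(-21 + (R - 13)) - R = √(-21 + (-13 + R)) - R = √(-34 + R) - R)
(g(-26) + B(-1626, -1216)) + 523244 = ((√(-34 - 26) - 1*(-26)) + (-3 + √(27 - 1*(-1626)))) + 523244 = ((√(-60) + 26) + (-3 + √(27 + 1626))) + 523244 = ((2*I*√15 + 26) + (-3 + √1653)) + 523244 = ((26 + 2*I*√15) + (-3 + √1653)) + 523244 = (23 + √1653 + 2*I*√15) + 523244 = 523267 + √1653 + 2*I*√15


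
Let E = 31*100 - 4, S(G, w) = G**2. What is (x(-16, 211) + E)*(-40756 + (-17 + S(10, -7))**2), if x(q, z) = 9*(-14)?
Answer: -100584990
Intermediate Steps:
x(q, z) = -126
E = 3096 (E = 3100 - 4 = 3096)
(x(-16, 211) + E)*(-40756 + (-17 + S(10, -7))**2) = (-126 + 3096)*(-40756 + (-17 + 10**2)**2) = 2970*(-40756 + (-17 + 100)**2) = 2970*(-40756 + 83**2) = 2970*(-40756 + 6889) = 2970*(-33867) = -100584990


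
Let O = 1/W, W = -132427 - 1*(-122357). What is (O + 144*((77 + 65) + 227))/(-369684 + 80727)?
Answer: -535079519/2909796990 ≈ -0.18389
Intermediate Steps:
W = -10070 (W = -132427 + 122357 = -10070)
O = -1/10070 (O = 1/(-10070) = -1/10070 ≈ -9.9305e-5)
(O + 144*((77 + 65) + 227))/(-369684 + 80727) = (-1/10070 + 144*((77 + 65) + 227))/(-369684 + 80727) = (-1/10070 + 144*(142 + 227))/(-288957) = (-1/10070 + 144*369)*(-1/288957) = (-1/10070 + 53136)*(-1/288957) = (535079519/10070)*(-1/288957) = -535079519/2909796990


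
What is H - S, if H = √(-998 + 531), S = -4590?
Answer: 4590 + I*√467 ≈ 4590.0 + 21.61*I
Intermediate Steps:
H = I*√467 (H = √(-467) = I*√467 ≈ 21.61*I)
H - S = I*√467 - 1*(-4590) = I*√467 + 4590 = 4590 + I*√467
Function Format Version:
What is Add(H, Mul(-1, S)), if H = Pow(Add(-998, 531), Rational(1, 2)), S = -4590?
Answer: Add(4590, Mul(I, Pow(467, Rational(1, 2)))) ≈ Add(4590.0, Mul(21.610, I))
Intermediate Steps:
H = Mul(I, Pow(467, Rational(1, 2))) (H = Pow(-467, Rational(1, 2)) = Mul(I, Pow(467, Rational(1, 2))) ≈ Mul(21.610, I))
Add(H, Mul(-1, S)) = Add(Mul(I, Pow(467, Rational(1, 2))), Mul(-1, -4590)) = Add(Mul(I, Pow(467, Rational(1, 2))), 4590) = Add(4590, Mul(I, Pow(467, Rational(1, 2))))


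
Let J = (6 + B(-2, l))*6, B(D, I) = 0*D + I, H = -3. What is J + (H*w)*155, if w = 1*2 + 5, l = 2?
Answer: -3207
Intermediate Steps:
w = 7 (w = 2 + 5 = 7)
B(D, I) = I (B(D, I) = 0 + I = I)
J = 48 (J = (6 + 2)*6 = 8*6 = 48)
J + (H*w)*155 = 48 - 3*7*155 = 48 - 21*155 = 48 - 3255 = -3207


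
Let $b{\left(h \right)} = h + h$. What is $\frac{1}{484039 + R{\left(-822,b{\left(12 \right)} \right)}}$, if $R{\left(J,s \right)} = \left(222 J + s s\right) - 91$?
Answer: $\frac{1}{302040} \approx 3.3108 \cdot 10^{-6}$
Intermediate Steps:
$b{\left(h \right)} = 2 h$
$R{\left(J,s \right)} = -91 + s^{2} + 222 J$ ($R{\left(J,s \right)} = \left(222 J + s^{2}\right) - 91 = \left(s^{2} + 222 J\right) - 91 = -91 + s^{2} + 222 J$)
$\frac{1}{484039 + R{\left(-822,b{\left(12 \right)} \right)}} = \frac{1}{484039 + \left(-91 + \left(2 \cdot 12\right)^{2} + 222 \left(-822\right)\right)} = \frac{1}{484039 - \left(182575 - 576\right)} = \frac{1}{484039 - 181999} = \frac{1}{302040}$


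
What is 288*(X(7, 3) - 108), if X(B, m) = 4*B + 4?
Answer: -21888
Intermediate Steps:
X(B, m) = 4 + 4*B
288*(X(7, 3) - 108) = 288*((4 + 4*7) - 108) = 288*((4 + 28) - 108) = 288*(32 - 108) = 288*(-76) = -21888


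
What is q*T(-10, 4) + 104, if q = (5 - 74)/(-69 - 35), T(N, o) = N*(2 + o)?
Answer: 1669/26 ≈ 64.192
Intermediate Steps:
q = 69/104 (q = -69/(-104) = -69*(-1/104) = 69/104 ≈ 0.66346)
q*T(-10, 4) + 104 = 69*(-10*(2 + 4))/104 + 104 = 69*(-10*6)/104 + 104 = (69/104)*(-60) + 104 = -1035/26 + 104 = 1669/26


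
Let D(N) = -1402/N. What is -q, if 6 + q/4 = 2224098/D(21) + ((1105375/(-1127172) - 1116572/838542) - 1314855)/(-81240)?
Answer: 33197210397461514489549/249200663023142360 ≈ 1.3321e+5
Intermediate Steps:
q = -33197210397461514489549/249200663023142360 (q = -24 + 4*(2224098/((-1402/21)) + ((1105375/(-1127172) - 1116572/838542) - 1314855)/(-81240)) = -24 + 4*(2224098/((-1402*1/21)) + ((1105375*(-1/1127172) - 1116572*1/838542) - 1314855)*(-1/81240)) = -24 + 4*(2224098/(-1402/21) + ((-1105375/1127172 - 558286/419271) - 1314855)*(-1/81240)) = -24 + 4*(2224098*(-21/1402) + (-121415114313/52510059068 - 1314855)*(-1/81240)) = -24 + 4*(-23353029/701 - 69043235130969453/52510059068*(-1/81240)) = -24 + 4*(-23353029/701 + 23014411710323151/1421972399561440) = -24 + 4*(-33191229581548959072909/996802652092569440) = -24 - 33191229581548959072909/249200663023142360 = -33197210397461514489549/249200663023142360 ≈ -1.3321e+5)
-q = -1*(-33197210397461514489549/249200663023142360) = 33197210397461514489549/249200663023142360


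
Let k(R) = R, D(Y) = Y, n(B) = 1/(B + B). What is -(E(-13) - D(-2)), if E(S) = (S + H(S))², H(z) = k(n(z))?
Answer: -116273/676 ≈ -172.00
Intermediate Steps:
n(B) = 1/(2*B)
H(z) = 1/(2*z)
E(S) = (S + 1/(2*S))²
-(E(-13) - D(-2)) = -((-13 + (½)/(-13))² - 1*(-2)) = -((-13 + (½)*(-1/13))² + 2) = -((-13 - 1/26)² + 2) = -((-339/26)² + 2) = -(114921/676 + 2) = -1*116273/676 = -116273/676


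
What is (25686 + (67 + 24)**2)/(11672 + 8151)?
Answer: 33967/19823 ≈ 1.7135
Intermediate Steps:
(25686 + (67 + 24)**2)/(11672 + 8151) = (25686 + 91**2)/19823 = (25686 + 8281)*(1/19823) = 33967*(1/19823) = 33967/19823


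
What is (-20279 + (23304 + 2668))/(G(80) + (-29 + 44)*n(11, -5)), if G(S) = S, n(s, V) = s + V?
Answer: 5693/170 ≈ 33.488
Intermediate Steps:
n(s, V) = V + s
(-20279 + (23304 + 2668))/(G(80) + (-29 + 44)*n(11, -5)) = (-20279 + (23304 + 2668))/(80 + (-29 + 44)*(-5 + 11)) = (-20279 + 25972)/(80 + 15*6) = 5693/(80 + 90) = 5693/170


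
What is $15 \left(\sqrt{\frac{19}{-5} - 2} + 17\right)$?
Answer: $255 + 3 i \sqrt{145} \approx 255.0 + 36.125 i$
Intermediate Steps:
$15 \left(\sqrt{\frac{19}{-5} - 2} + 17\right) = 15 \left(\sqrt{19 \left(- \frac{1}{5}\right) - 2} + 17\right) = 15 \left(\sqrt{- \frac{19}{5} - 2} + 17\right) = 15 \left(\sqrt{- \frac{29}{5}} + 17\right) = 15 \left(\frac{i \sqrt{145}}{5} + 17\right) = 15 \left(17 + \frac{i \sqrt{145}}{5}\right) = 255 + 3 i \sqrt{145}$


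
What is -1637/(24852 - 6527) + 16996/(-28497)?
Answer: -51157327/74601075 ≈ -0.68575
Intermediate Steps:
-1637/(24852 - 6527) + 16996/(-28497) = -1637/18325 + 16996*(-1/28497) = -1637*1/18325 - 2428/4071 = -1637/18325 - 2428/4071 = -51157327/74601075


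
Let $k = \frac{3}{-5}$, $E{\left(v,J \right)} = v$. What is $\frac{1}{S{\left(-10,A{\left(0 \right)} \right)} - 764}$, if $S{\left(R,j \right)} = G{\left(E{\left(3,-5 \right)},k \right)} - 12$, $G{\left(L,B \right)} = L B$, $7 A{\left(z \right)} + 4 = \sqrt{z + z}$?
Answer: $- \frac{5}{3889} \approx -0.0012857$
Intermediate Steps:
$k = - \frac{3}{5}$ ($k = 3 \left(- \frac{1}{5}\right) = - \frac{3}{5} \approx -0.6$)
$A{\left(z \right)} = - \frac{4}{7} + \frac{\sqrt{2} \sqrt{z}}{7}$ ($A{\left(z \right)} = - \frac{4}{7} + \frac{\sqrt{z + z}}{7} = - \frac{4}{7} + \frac{\sqrt{2 z}}{7} = - \frac{4}{7} + \frac{\sqrt{2} \sqrt{z}}{7}$)
$G{\left(L,B \right)} = B L$
$S{\left(R,j \right)} = - \frac{69}{5}$ ($S{\left(R,j \right)} = \left(- \frac{3}{5}\right) 3 - 12 = - \frac{9}{5} - 12 = - \frac{69}{5}$)
$\frac{1}{S{\left(-10,A{\left(0 \right)} \right)} - 764} = \frac{1}{- \frac{69}{5} - 764} = \frac{1}{- \frac{3889}{5}} = - \frac{5}{3889}$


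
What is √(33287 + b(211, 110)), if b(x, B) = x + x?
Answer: √33709 ≈ 183.60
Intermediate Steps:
b(x, B) = 2*x
√(33287 + b(211, 110)) = √(33287 + 2*211) = √(33287 + 422) = √33709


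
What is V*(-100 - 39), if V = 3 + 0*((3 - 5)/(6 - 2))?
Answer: -417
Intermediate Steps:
V = 3 (V = 3 + 0*(-2/4) = 3 + 0*(-2*¼) = 3 + 0*(-½) = 3 + 0 = 3)
V*(-100 - 39) = 3*(-100 - 39) = 3*(-139) = -417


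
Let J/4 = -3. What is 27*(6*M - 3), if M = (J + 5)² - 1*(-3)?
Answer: 8343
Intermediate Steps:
J = -12 (J = 4*(-3) = -12)
M = 52 (M = (-12 + 5)² - 1*(-3) = (-7)² + 3 = 49 + 3 = 52)
27*(6*M - 3) = 27*(6*52 - 3) = 27*(312 - 3) = 27*309 = 8343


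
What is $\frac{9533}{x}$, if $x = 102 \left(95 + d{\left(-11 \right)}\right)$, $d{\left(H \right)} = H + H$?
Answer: $\frac{9533}{7446} \approx 1.2803$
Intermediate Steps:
$d{\left(H \right)} = 2 H$
$x = 7446$ ($x = 102 \left(95 + 2 \left(-11\right)\right) = 102 \left(95 - 22\right) = 102 \cdot 73 = 7446$)
$\frac{9533}{x} = \frac{9533}{7446}$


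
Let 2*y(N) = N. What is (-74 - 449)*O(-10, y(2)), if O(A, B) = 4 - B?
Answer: -1569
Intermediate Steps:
y(N) = N/2
(-74 - 449)*O(-10, y(2)) = (-74 - 449)*(4 - 2/2) = -523*(4 - 1*1) = -523*(4 - 1) = -523*3 = -1569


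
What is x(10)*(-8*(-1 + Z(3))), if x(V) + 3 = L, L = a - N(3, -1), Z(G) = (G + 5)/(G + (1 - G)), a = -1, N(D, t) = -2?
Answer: 112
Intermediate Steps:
Z(G) = 5 + G (Z(G) = (5 + G)/1 = (5 + G)*1 = 5 + G)
L = 1 (L = -1 - 1*(-2) = -1 + 2 = 1)
x(V) = -2 (x(V) = -3 + 1 = -2)
x(10)*(-8*(-1 + Z(3))) = -(-16)*(-1 + (5 + 3)) = -(-16)*(-1 + 8) = -(-16)*7 = -2*(-56) = 112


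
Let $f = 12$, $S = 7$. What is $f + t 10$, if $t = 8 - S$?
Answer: $22$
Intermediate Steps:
$t = 1$ ($t = 8 - 7 = 1$)
$f + t 10 = 12 + 1 \cdot 10 = 12 + 10 = 22$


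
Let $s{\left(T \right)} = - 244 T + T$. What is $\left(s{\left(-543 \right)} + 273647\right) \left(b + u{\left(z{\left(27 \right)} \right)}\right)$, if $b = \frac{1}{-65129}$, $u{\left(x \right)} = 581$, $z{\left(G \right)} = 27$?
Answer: $\frac{15347731549008}{65129} \approx 2.3565 \cdot 10^{8}$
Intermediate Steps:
$s{\left(T \right)} = - 243 T$
$b = - \frac{1}{65129} \approx -1.5354 \cdot 10^{-5}$
$\left(s{\left(-543 \right)} + 273647\right) \left(b + u{\left(z{\left(27 \right)} \right)}\right) = \left(\left(-243\right) \left(-543\right) + 273647\right) \left(- \frac{1}{65129} + 581\right) = \left(131949 + 273647\right) \frac{37839948}{65129} = 405596 \cdot \frac{37839948}{65129} = \frac{15347731549008}{65129}$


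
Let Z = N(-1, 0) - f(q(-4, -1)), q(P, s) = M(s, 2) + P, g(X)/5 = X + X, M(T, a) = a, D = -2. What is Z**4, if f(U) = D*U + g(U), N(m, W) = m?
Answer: 50625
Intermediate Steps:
g(X) = 10*X (g(X) = 5*(X + X) = 5*(2*X) = 10*X)
q(P, s) = 2 + P
f(U) = 8*U (f(U) = -2*U + 10*U = 8*U)
Z = 15 (Z = -1 - 8*(2 - 4) = -1 - 8*(-2) = -1 - 1*(-16) = -1 + 16 = 15)
Z**4 = 15**4 = 50625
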